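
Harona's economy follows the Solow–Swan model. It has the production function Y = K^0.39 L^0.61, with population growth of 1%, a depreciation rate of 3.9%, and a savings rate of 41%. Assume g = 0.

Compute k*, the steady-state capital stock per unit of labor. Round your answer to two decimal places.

Steady state requires s·f(k) = (n + δ)·k, i.e. s·k^α = (n + δ)·k.
Rearranging, k^(1−α) = s / (n + δ).
k^0.61 = 0.41 / (0.010 + 0.039) = 0.41 / 0.049 = 8.3673
k* = 8.3673^(1/0.61) ≈ 32.5413

k* ≈ 32.54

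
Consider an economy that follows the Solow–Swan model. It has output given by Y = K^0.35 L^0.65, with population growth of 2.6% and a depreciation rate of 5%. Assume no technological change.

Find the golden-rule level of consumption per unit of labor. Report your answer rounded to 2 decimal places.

c_gold ≈ 1.48

At the golden rule, f'(k) = n + δ, so α·k^(α−1) = n + δ and k_gold = (α/(n + δ))^(1/(1−α)).
k_gold = (0.35/0.076)^(1/0.65) = 4.6053^1.5385 ≈ 10.4815
c_gold = f(k_gold) − (n + δ)·k_gold = 2.2759 − 0.076×10.4815 ≈ 1.4793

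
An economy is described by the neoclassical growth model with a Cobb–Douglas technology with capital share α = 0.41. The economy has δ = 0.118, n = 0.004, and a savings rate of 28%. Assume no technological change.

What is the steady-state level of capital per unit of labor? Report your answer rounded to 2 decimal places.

Steady state requires s·f(k) = (n + δ)·k, i.e. s·k^α = (n + δ)·k.
Dividing both sides by k: k^(1−α) = s / (n + δ).
k^0.59 = 0.28 / (0.004 + 0.118) = 0.28 / 0.122 = 2.2951
k* = 2.2951^(1/0.59) ≈ 4.0882

k* = 4.09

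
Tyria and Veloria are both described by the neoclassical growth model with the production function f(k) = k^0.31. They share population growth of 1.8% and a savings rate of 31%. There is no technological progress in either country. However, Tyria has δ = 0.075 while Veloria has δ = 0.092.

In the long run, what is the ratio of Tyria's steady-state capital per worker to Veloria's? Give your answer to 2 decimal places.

Steady-state k* = [s/(n + δ)]^(1/(1−α)), so the ratio is [ (s_T/(n + δ)_T) / (s_V/(n + δ)_V) ]^1.4493.
s_T/(n + δ)_T = 0.31/0.093 = 3.3333; s_V/(n + δ)_V = 0.31/0.110 = 2.8182.
Ratio = (3.3333/2.8182)^1.4493 = 1.1828^1.4493 ≈ 1.2755

ratio ≈ 1.28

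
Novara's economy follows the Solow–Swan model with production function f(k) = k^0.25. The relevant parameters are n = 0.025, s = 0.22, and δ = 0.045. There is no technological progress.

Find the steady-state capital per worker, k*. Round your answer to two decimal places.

k* = 4.60

Steady state requires s·f(k) = (n + δ)·k, i.e. s·k^α = (n + δ)·k.
Rearranging, k^(1−α) = s / (n + δ).
k^0.75 = 0.22 / (0.025 + 0.045) = 0.22 / 0.070 = 3.1429
k* = 3.1429^(1/0.75) ≈ 4.6037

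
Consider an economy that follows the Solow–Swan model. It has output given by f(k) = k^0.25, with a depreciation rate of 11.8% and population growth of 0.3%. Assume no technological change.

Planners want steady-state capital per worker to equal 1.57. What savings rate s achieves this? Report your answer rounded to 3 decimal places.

In steady state, investment equals break-even investment: s·k^α = (n + δ)·k.
So s / (n + δ) = (k*)^(1−α) = 1.57^0.75 = 1.4026.
Therefore s = 1.4026 × (n + δ) = 1.4026 × 0.121 = 0.1697.

s ≈ 0.170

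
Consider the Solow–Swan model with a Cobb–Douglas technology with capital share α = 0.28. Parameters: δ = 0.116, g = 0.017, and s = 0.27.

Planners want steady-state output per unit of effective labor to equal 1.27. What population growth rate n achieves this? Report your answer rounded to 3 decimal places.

n ≈ 0.013

Steady state requires s·f(k) = (n + g + δ)·k, i.e. s·k^α = (n + g + δ)·k.
Since y* = [s/(n + g + δ)]^(α/(1−α)), we have s/(n + g + δ) = (y*)^((1−α)/α) = 1.27^2.5714 = 1.8489.
Therefore n + g + δ = s / 1.8489 = 0.27 / 1.8489 = 0.1460, so n = 0.1460 − 0.133 = 0.0130.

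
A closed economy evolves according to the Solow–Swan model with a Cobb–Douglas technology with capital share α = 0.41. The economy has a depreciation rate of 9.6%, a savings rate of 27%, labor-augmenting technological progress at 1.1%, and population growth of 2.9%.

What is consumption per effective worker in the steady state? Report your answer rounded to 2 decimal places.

c* ≈ 1.18

Steady state requires s·f(k) = (n + g + δ)·k, i.e. s·k^α = (n + g + δ)·k.
Dividing both sides by k: k^(1−α) = s / (n + g + δ).
k^0.59 = 0.27 / (0.029 + 0.011 + 0.096) = 0.27 / 0.136 = 1.9853
k* = 1.9853^(1/0.59) ≈ 3.1973
y* = (k*)^α = 3.1973^0.41 ≈ 1.6105
c* = (1 − s)·y* = (1 − 0.27) × 1.6105 ≈ 1.1757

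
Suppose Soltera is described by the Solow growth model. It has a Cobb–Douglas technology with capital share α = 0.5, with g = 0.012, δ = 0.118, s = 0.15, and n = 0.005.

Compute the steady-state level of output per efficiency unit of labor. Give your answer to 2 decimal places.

y* ≈ 1.11

At the steady state, Δk = 0, so s·k^α = (n + g + δ)·k.
Dividing both sides by k: k^(1−α) = s / (n + g + δ).
k^0.5 = 0.15 / (0.005 + 0.012 + 0.118) = 0.15 / 0.135 = 1.1111
k* = 1.1111^(1/0.5) ≈ 1.2345
y* = (k*)^α = 1.2345^0.5 ≈ 1.1111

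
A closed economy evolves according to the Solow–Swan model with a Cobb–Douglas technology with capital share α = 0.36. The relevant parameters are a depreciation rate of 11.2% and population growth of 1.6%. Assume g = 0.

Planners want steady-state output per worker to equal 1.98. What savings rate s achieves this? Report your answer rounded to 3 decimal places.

s ≈ 0.431

Steady state requires s·f(k) = (n + δ)·k, i.e. s·k^α = (n + δ)·k.
Since y* = [s/(n + δ)]^(α/(1−α)), we have s/(n + δ) = (y*)^((1−α)/α) = 1.98^1.7778 = 3.3683.
Therefore s = 3.3683 × (n + δ) = 3.3683 × 0.128 = 0.4311.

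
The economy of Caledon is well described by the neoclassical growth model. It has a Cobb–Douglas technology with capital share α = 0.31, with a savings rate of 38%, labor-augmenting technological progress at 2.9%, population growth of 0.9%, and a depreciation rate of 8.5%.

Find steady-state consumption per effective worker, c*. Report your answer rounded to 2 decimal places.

Steady state requires s·f(k) = (n + g + δ)·k, i.e. s·k^α = (n + g + δ)·k.
Dividing both sides by k: k^(1−α) = s / (n + g + δ).
k^0.69 = 0.38 / (0.009 + 0.029 + 0.085) = 0.38 / 0.123 = 3.0894
k* = 3.0894^(1/0.69) ≈ 5.1282
y* = (k*)^α = 5.1282^0.31 ≈ 1.6599
c* = (1 − s)·y* = (1 − 0.38) × 1.6599 ≈ 1.0291

c* = 1.03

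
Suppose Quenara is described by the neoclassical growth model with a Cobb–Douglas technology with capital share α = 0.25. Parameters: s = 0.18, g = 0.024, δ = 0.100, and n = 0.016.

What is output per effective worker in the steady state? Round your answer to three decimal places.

In steady state, investment equals break-even investment: s·k^α = (n + g + δ)·k.
Dividing both sides by k: k^(1−α) = s / (n + g + δ).
k^0.75 = 0.18 / (0.016 + 0.024 + 0.100) = 0.18 / 0.140 = 1.2857
k* = 1.2857^(1/0.75) ≈ 1.3980
y* = (k*)^α = 1.3980^0.25 ≈ 1.0874

y* ≈ 1.087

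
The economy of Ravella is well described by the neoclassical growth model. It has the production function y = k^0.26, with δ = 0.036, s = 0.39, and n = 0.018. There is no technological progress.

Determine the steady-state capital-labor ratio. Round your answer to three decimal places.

k* = 14.467

In steady state, investment equals break-even investment: s·k^α = (n + δ)·k.
Dividing both sides by k: k^(1−α) = s / (n + δ).
k^0.74 = 0.39 / (0.018 + 0.036) = 0.39 / 0.054 = 7.2222
k* = 7.2222^(1/0.74) ≈ 14.4665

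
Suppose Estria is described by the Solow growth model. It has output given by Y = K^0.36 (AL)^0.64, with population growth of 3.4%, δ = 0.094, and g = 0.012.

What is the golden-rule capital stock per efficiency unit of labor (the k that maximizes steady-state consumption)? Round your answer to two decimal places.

k_gold ≈ 4.37

The golden rule sets f'(k) = n + g + δ, i.e. α·k^(α−1) = n + g + δ.
So k^(1−α) = α / (n + g + δ) = 0.36 / 0.140 = 2.5714.
k_gold = 2.5714^(1/0.64) ≈ 4.3741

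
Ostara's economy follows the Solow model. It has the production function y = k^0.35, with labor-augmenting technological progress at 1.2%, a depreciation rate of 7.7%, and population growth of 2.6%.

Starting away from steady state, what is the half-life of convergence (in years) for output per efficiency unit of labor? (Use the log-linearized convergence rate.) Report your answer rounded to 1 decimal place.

t_½ ≈ 9.3 years

Near the steady state the convergence rate is λ = (1 − α)(n + g + δ).
λ = (1 − 0.35) × 0.115 = 0.65 × 0.115 = 0.07475
Half-life = ln 2 / λ = 0.6931 / 0.07475 ≈ 9.27 years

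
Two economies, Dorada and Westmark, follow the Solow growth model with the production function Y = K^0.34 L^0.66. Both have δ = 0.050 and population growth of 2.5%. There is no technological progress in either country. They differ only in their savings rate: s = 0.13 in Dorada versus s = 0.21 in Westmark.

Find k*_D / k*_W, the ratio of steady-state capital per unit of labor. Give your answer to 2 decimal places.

Steady-state k* = [s/(n + δ)]^(1/(1−α)), so the ratio is [ (s_D/(n + δ)_D) / (s_W/(n + δ)_W) ]^1.5152.
s_D/(n + δ)_D = 0.13/0.075 = 1.7333; s_W/(n + δ)_W = 0.21/0.075 = 2.8000.
Ratio = (1.7333/2.8000)^1.5152 = 0.6190^1.5152 ≈ 0.4835

k*_D / k*_W ≈ 0.48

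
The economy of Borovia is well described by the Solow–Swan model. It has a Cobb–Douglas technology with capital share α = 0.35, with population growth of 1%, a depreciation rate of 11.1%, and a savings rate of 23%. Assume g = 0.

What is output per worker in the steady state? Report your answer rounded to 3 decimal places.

Steady state requires s·f(k) = (n + δ)·k, i.e. s·k^α = (n + δ)·k.
Dividing both sides by k: k^(1−α) = s / (n + δ).
k^0.65 = 0.23 / (0.010 + 0.111) = 0.23 / 0.121 = 1.9008
k* = 1.9008^(1/0.65) ≈ 2.6862
y* = (k*)^α = 2.6862^0.35 ≈ 1.4132

y* = 1.413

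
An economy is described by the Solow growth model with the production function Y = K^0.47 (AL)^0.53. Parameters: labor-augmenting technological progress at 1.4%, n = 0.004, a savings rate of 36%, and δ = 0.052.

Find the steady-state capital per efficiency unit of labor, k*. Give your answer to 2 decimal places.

Steady state requires s·f(k) = (n + g + δ)·k, i.e. s·k^α = (n + g + δ)·k.
Rearranging, k^(1−α) = s / (n + g + δ).
k^0.53 = 0.36 / (0.004 + 0.014 + 0.052) = 0.36 / 0.070 = 5.1429
k* = 5.1429^(1/0.53) ≈ 21.9736

k* ≈ 21.97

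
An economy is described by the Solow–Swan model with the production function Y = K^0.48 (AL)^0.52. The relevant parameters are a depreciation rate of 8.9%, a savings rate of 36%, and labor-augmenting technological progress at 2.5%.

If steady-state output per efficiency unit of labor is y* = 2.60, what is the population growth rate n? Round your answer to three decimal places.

n ≈ 0.014

In steady state, investment equals break-even investment: s·k^α = (n + g + δ)·k.
Since y* = [s/(n + g + δ)]^(α/(1−α)), we have s/(n + g + δ) = (y*)^((1−α)/α) = 2.60^1.0833 = 2.8154.
Therefore n + g + δ = s / 2.8154 = 0.36 / 2.8154 = 0.1279, so n = 0.1279 − 0.114 = 0.0139.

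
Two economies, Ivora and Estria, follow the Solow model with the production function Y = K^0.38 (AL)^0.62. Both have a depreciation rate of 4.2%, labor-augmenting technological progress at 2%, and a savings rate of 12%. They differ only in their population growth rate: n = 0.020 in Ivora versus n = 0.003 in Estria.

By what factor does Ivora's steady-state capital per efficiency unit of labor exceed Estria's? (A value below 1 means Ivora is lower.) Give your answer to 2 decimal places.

Steady-state k* = [s/(n + g + δ)]^(1/(1−α)), so the ratio is [ (s_I/(n + g + δ)_I) / (s_E/(n + g + δ)_E) ]^1.6129.
s_I/(n + g + δ)_I = 0.12/0.082 = 1.4634; s_E/(n + g + δ)_E = 0.12/0.065 = 1.8462.
Ratio = (1.4634/1.8462)^1.6129 = 0.7927^1.6129 ≈ 0.6875

ratio ≈ 0.69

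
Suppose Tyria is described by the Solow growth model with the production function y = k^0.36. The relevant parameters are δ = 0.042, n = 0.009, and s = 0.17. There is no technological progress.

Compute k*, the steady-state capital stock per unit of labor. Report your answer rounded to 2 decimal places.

k* ≈ 6.56

At the steady state, Δk = 0, so s·k^α = (n + δ)·k.
Dividing both sides by k: k^(1−α) = s / (n + δ).
k^0.64 = 0.17 / (0.009 + 0.042) = 0.17 / 0.051 = 3.3333
k* = 3.3333^(1/0.64) ≈ 6.5613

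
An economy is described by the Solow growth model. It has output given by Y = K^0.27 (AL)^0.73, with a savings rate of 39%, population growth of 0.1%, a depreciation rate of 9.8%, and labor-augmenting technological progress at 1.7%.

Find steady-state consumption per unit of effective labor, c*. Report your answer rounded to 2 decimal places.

c* = 0.96

At the steady state, Δk = 0, so s·k^α = (n + g + δ)·k.
Dividing both sides by k: k^(1−α) = s / (n + g + δ).
k^0.73 = 0.39 / (0.001 + 0.017 + 0.098) = 0.39 / 0.116 = 3.3621
k* = 3.3621^(1/0.73) ≈ 5.2648
y* = (k*)^α = 5.2648^0.27 ≈ 1.5659
c* = (1 − s)·y* = (1 − 0.39) × 1.5659 ≈ 0.9552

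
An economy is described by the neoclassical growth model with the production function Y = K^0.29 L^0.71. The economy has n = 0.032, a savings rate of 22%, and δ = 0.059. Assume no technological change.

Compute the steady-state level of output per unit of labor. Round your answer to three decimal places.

y* = 1.434

Steady state requires s·f(k) = (n + δ)·k, i.e. s·k^α = (n + δ)·k.
Dividing both sides by k: k^(1−α) = s / (n + δ).
k^0.71 = 0.22 / (0.032 + 0.059) = 0.22 / 0.091 = 2.4176
k* = 2.4176^(1/0.71) ≈ 3.4672
y* = (k*)^α = 3.4672^0.29 ≈ 1.4341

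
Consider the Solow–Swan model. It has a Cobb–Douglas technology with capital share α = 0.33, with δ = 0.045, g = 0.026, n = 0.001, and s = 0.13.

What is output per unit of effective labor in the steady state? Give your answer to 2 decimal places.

At the steady state, Δk = 0, so s·k^α = (n + g + δ)·k.
Rearranging, k^(1−α) = s / (n + g + δ).
k^0.67 = 0.13 / (0.001 + 0.026 + 0.045) = 0.13 / 0.072 = 1.8056
k* = 1.8056^(1/0.67) ≈ 2.4156
y* = (k*)^α = 2.4156^0.33 ≈ 1.3378

y* ≈ 1.34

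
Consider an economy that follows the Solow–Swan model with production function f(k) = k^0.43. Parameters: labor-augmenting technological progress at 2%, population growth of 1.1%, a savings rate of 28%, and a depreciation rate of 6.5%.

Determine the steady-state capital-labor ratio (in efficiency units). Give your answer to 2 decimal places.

k* ≈ 6.54

In steady state, investment equals break-even investment: s·k^α = (n + g + δ)·k.
Rearranging, k^(1−α) = s / (n + g + δ).
k^0.57 = 0.28 / (0.011 + 0.020 + 0.065) = 0.28 / 0.096 = 2.9167
k* = 2.9167^(1/0.57) ≈ 6.5403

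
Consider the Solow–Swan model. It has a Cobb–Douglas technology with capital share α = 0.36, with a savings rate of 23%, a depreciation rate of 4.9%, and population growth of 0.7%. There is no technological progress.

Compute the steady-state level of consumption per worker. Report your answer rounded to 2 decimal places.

c* ≈ 1.70

Steady state requires s·f(k) = (n + δ)·k, i.e. s·k^α = (n + δ)·k.
Dividing both sides by k: k^(1−α) = s / (n + δ).
k^0.64 = 0.23 / (0.007 + 0.049) = 0.23 / 0.056 = 4.1071
k* = 4.1071^(1/0.64) ≈ 9.0918
y* = (k*)^α = 9.0918^0.36 ≈ 2.2137
c* = (1 − s)·y* = (1 − 0.23) × 2.2137 ≈ 1.7045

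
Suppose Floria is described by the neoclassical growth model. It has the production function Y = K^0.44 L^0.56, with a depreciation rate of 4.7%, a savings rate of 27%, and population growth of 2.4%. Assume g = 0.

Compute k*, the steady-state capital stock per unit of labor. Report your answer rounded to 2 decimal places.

In steady state, investment equals break-even investment: s·k^α = (n + δ)·k.
Rearranging, k^(1−α) = s / (n + δ).
k^0.56 = 0.27 / (0.024 + 0.047) = 0.27 / 0.071 = 3.8028
k* = 3.8028^(1/0.56) ≈ 10.8617

k* ≈ 10.86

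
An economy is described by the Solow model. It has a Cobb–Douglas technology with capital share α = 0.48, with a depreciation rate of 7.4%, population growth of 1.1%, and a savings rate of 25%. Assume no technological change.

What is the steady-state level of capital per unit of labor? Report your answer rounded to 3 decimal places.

k* ≈ 7.962

Steady state requires s·f(k) = (n + δ)·k, i.e. s·k^α = (n + δ)·k.
Rearranging, k^(1−α) = s / (n + δ).
k^0.52 = 0.25 / (0.011 + 0.074) = 0.25 / 0.085 = 2.9412
k* = 2.9412^(1/0.52) ≈ 7.9618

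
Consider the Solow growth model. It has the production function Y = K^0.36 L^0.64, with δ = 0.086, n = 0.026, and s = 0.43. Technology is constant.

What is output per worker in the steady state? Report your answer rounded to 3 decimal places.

y* = 2.131

In steady state, investment equals break-even investment: s·k^α = (n + δ)·k.
Dividing both sides by k: k^(1−α) = s / (n + δ).
k^0.64 = 0.43 / (0.026 + 0.086) = 0.43 / 0.112 = 3.8393
k* = 3.8393^(1/0.64) ≈ 8.1826
y* = (k*)^α = 8.1826^0.36 ≈ 2.1313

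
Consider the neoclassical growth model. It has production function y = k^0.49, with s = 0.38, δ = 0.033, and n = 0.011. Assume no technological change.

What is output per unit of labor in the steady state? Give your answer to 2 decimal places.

At the steady state, Δk = 0, so s·k^α = (n + δ)·k.
Dividing both sides by k: k^(1−α) = s / (n + δ).
k^0.51 = 0.38 / (0.011 + 0.033) = 0.38 / 0.044 = 8.6364
k* = 8.6364^(1/0.51) ≈ 68.5404
y* = (k*)^α = 68.5404^0.49 ≈ 7.9362

y* ≈ 7.94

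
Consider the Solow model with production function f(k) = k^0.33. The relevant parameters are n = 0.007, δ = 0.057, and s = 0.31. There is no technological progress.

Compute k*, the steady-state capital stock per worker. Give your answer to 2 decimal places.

k* ≈ 10.54

Steady state requires s·f(k) = (n + δ)·k, i.e. s·k^α = (n + δ)·k.
Dividing both sides by k: k^(1−α) = s / (n + δ).
k^0.67 = 0.31 / (0.007 + 0.057) = 0.31 / 0.064 = 4.8438
k* = 4.8438^(1/0.67) ≈ 10.5358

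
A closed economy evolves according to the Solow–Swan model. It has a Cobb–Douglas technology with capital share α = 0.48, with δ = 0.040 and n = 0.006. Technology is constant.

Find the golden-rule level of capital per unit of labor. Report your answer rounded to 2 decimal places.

k_gold ≈ 90.91

The golden rule sets f'(k) = n + δ, i.e. α·k^(α−1) = n + δ.
So k^(1−α) = α / (n + δ) = 0.48 / 0.046 = 10.4348.
k_gold = 10.4348^(1/0.52) ≈ 90.9124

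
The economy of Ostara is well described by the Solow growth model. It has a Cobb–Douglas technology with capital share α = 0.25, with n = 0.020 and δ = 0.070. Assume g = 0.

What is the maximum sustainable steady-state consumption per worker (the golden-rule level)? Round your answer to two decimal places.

c_gold ≈ 1.05

At the golden rule, f'(k) = n + δ, so α·k^(α−1) = n + δ and k_gold = (α/(n + δ))^(1/(1−α)).
k_gold = (0.25/0.090)^(1/0.75) = 2.7778^1.3333 ≈ 3.9047
c_gold = f(k_gold) − (n + δ)·k_gold = 1.4057 − 0.090×3.9047 ≈ 1.0543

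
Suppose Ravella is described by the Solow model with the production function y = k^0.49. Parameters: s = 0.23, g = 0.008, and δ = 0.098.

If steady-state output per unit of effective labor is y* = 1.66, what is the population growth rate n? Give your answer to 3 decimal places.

n ≈ 0.030

In steady state, investment equals break-even investment: s·k^α = (n + g + δ)·k.
Since y* = [s/(n + g + δ)]^(α/(1−α)), we have s/(n + g + δ) = (y*)^((1−α)/α) = 1.66^1.0408 = 1.6947.
Therefore n + g + δ = s / 1.6947 = 0.23 / 1.6947 = 0.1357, so n = 0.1357 − 0.106 = 0.0297.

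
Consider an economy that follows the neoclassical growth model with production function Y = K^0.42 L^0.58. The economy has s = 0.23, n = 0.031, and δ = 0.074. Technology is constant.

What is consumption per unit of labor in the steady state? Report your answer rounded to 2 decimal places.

c* ≈ 1.36

Steady state requires s·f(k) = (n + δ)·k, i.e. s·k^α = (n + δ)·k.
Rearranging, k^(1−α) = s / (n + δ).
k^0.58 = 0.23 / (0.031 + 0.074) = 0.23 / 0.105 = 2.1905
k* = 2.1905^(1/0.58) ≈ 3.8649
y* = (k*)^α = 3.8649^0.42 ≈ 1.7644
c* = (1 − s)·y* = (1 − 0.23) × 1.7644 ≈ 1.3586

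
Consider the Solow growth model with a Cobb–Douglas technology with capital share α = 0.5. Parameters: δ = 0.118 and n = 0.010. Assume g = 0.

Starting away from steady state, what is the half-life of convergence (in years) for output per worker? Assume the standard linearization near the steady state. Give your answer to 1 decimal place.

about 10.8 years

Near the steady state the convergence rate is λ = (1 − α)(n + δ).
λ = (1 − 0.5) × 0.128 = 0.5 × 0.128 = 0.0640
Half-life = ln 2 / λ = 0.6931 / 0.0640 ≈ 10.83 years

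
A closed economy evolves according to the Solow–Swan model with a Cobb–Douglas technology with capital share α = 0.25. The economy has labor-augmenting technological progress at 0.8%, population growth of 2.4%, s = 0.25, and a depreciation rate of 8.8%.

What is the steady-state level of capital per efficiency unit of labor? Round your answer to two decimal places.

k* ≈ 2.66

Steady state requires s·f(k) = (n + g + δ)·k, i.e. s·k^α = (n + g + δ)·k.
Dividing both sides by k: k^(1−α) = s / (n + g + δ).
k^0.75 = 0.25 / (0.024 + 0.008 + 0.088) = 0.25 / 0.120 = 2.0833
k* = 2.0833^(1/0.75) ≈ 2.6607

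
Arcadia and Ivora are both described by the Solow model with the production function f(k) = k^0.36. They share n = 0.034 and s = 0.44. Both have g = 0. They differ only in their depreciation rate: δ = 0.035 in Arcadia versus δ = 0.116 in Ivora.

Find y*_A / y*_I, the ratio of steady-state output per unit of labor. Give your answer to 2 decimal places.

ratio ≈ 1.55

Steady-state y* = [s/(n + δ)]^(α/(1−α)), so the ratio is [ (s_A/(n + δ)_A) / (s_I/(n + δ)_I) ]^0.5625.
s_A/(n + δ)_A = 0.44/0.069 = 6.3768; s_I/(n + δ)_I = 0.44/0.150 = 2.9333.
Ratio = (6.3768/2.9333)^0.5625 = 2.1739^0.5625 ≈ 1.5477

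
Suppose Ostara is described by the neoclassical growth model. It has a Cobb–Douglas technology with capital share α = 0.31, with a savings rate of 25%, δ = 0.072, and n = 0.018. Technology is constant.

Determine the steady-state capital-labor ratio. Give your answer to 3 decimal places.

k* ≈ 4.396

At the steady state, Δk = 0, so s·k^α = (n + δ)·k.
Dividing both sides by k: k^(1−α) = s / (n + δ).
k^0.69 = 0.25 / (0.018 + 0.072) = 0.25 / 0.090 = 2.7778
k* = 2.7778^(1/0.69) ≈ 4.3959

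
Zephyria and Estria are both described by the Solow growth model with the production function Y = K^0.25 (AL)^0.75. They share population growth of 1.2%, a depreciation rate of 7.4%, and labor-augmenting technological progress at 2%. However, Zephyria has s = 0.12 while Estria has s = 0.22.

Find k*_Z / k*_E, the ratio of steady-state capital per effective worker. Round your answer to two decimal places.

Steady-state k* = [s/(n + g + δ)]^(1/(1−α)), so the ratio is [ (s_Z/(n + g + δ)_Z) / (s_E/(n + g + δ)_E) ]^1.3333.
s_Z/(n + g + δ)_Z = 0.12/0.106 = 1.1321; s_E/(n + g + δ)_E = 0.22/0.106 = 2.0755.
Ratio = (1.1321/2.0755)^1.3333 = 0.5455^1.3333 ≈ 0.4457

k*_Z / k*_E ≈ 0.45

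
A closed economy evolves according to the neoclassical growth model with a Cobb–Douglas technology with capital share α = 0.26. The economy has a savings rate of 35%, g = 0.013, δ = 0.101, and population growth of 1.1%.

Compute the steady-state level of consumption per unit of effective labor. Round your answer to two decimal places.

c* ≈ 0.93

At the steady state, Δk = 0, so s·k^α = (n + g + δ)·k.
Dividing both sides by k: k^(1−α) = s / (n + g + δ).
k^0.74 = 0.35 / (0.011 + 0.013 + 0.101) = 0.35 / 0.125 = 2.8000
k* = 2.8000^(1/0.74) ≈ 4.0204
y* = (k*)^α = 4.0204^0.26 ≈ 1.4359
c* = (1 − s)·y* = (1 − 0.35) × 1.4359 ≈ 0.9333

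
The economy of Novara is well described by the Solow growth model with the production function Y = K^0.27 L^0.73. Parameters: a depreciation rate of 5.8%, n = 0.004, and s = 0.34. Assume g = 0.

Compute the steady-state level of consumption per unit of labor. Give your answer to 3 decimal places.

c* = 1.239

In steady state, investment equals break-even investment: s·k^α = (n + δ)·k.
Rearranging, k^(1−α) = s / (n + δ).
k^0.73 = 0.34 / (0.004 + 0.058) = 0.34 / 0.062 = 5.4839
k* = 5.4839^(1/0.73) ≈ 10.2909
y* = (k*)^α = 10.2909^0.27 ≈ 1.8766
c* = (1 − s)·y* = (1 − 0.34) × 1.8766 ≈ 1.2386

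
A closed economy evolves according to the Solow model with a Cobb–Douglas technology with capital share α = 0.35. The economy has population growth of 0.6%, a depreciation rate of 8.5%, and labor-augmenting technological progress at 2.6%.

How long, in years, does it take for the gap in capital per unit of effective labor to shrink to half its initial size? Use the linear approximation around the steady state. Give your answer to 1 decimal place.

Near the steady state the convergence rate is λ = (1 − α)(n + g + δ).
λ = (1 − 0.35) × 0.117 = 0.65 × 0.117 = 0.07605
Half-life = ln 2 / λ = 0.6931 / 0.07605 ≈ 9.11 years

about 9.1 years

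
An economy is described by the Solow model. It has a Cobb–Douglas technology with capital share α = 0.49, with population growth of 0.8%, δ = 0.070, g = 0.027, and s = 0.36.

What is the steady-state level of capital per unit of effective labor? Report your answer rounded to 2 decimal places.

k* ≈ 11.20

Steady state requires s·f(k) = (n + g + δ)·k, i.e. s·k^α = (n + g + δ)·k.
Rearranging, k^(1−α) = s / (n + g + δ).
k^0.51 = 0.36 / (0.008 + 0.027 + 0.070) = 0.36 / 0.105 = 3.4286
k* = 3.4286^(1/0.51) ≈ 11.2008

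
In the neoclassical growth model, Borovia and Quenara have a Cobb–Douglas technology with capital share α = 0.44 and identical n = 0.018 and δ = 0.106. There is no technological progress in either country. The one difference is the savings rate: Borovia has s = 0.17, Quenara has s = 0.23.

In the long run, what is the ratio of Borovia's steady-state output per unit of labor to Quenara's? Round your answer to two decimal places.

Steady-state y* = [s/(n + δ)]^(α/(1−α)), so the ratio is [ (s_B/(n + δ)_B) / (s_Q/(n + δ)_Q) ]^0.7857.
s_B/(n + δ)_B = 0.17/0.124 = 1.3710; s_Q/(n + δ)_Q = 0.23/0.124 = 1.8548.
Ratio = (1.3710/1.8548)^0.7857 = 0.7392^0.7857 ≈ 0.7887

y*_B / y*_Q ≈ 0.79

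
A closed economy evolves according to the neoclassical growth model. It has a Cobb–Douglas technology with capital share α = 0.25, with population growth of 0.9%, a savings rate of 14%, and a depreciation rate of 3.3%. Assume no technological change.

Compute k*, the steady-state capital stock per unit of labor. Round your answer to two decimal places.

k* ≈ 4.98

Steady state requires s·f(k) = (n + δ)·k, i.e. s·k^α = (n + δ)·k.
Rearranging, k^(1−α) = s / (n + δ).
k^0.75 = 0.14 / (0.009 + 0.033) = 0.14 / 0.042 = 3.3333
k* = 3.3333^(1/0.75) ≈ 4.9793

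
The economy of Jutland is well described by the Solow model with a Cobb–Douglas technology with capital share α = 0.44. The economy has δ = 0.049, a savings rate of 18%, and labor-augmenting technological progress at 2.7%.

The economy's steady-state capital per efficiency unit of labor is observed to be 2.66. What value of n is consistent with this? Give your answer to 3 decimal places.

At the steady state, Δk = 0, so s·k^α = (n + g + δ)·k.
So s / (n + g + δ) = (k*)^(1−α) = 2.66^0.56 = 1.7296.
Therefore n + g + δ = s / 1.7296 = 0.18 / 1.7296 = 0.1041, so n = 0.1041 − 0.076 = 0.0281.

n ≈ 0.028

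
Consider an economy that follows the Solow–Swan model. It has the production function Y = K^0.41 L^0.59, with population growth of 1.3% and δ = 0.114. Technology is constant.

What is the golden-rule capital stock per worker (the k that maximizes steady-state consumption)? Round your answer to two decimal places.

k_gold ≈ 7.29

The golden rule sets f'(k) = n + δ, i.e. α·k^(α−1) = n + δ.
So k^(1−α) = α / (n + δ) = 0.41 / 0.127 = 3.2283.
k_gold = 3.2283^(1/0.59) ≈ 7.2890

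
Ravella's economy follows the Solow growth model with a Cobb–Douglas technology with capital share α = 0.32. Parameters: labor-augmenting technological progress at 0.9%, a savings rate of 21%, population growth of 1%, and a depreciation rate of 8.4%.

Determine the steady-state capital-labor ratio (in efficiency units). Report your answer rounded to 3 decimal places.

k* ≈ 2.851

At the steady state, Δk = 0, so s·k^α = (n + g + δ)·k.
Dividing both sides by k: k^(1−α) = s / (n + g + δ).
k^0.68 = 0.21 / (0.010 + 0.009 + 0.084) = 0.21 / 0.103 = 2.0388
k* = 2.0388^(1/0.68) ≈ 2.8508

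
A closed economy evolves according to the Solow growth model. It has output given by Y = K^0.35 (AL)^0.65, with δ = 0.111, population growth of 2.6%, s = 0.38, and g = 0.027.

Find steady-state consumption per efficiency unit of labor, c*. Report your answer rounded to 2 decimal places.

c* = 0.97

In steady state, investment equals break-even investment: s·k^α = (n + g + δ)·k.
Dividing both sides by k: k^(1−α) = s / (n + g + δ).
k^0.65 = 0.38 / (0.026 + 0.027 + 0.111) = 0.38 / 0.164 = 2.3171
k* = 2.3171^(1/0.65) ≈ 3.6430
y* = (k*)^α = 3.6430^0.35 ≈ 1.5722
c* = (1 − s)·y* = (1 − 0.38) × 1.5722 ≈ 0.9748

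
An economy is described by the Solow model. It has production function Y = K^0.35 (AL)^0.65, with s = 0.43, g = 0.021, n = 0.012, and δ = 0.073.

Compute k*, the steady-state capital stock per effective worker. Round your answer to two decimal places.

At the steady state, Δk = 0, so s·k^α = (n + g + δ)·k.
Rearranging, k^(1−α) = s / (n + g + δ).
k^0.65 = 0.43 / (0.012 + 0.021 + 0.073) = 0.43 / 0.106 = 4.0566
k* = 4.0566^(1/0.65) ≈ 8.6225

k* = 8.62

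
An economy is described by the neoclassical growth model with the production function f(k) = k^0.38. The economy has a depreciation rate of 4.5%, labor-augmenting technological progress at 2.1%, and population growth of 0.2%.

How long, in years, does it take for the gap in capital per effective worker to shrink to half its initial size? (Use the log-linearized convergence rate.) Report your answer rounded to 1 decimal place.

Near the steady state the convergence rate is λ = (1 − α)(n + g + δ).
λ = (1 − 0.38) × 0.068 = 0.62 × 0.068 = 0.04216
Half-life = ln 2 / λ = 0.6931 / 0.04216 ≈ 16.44 years

about 16.4 years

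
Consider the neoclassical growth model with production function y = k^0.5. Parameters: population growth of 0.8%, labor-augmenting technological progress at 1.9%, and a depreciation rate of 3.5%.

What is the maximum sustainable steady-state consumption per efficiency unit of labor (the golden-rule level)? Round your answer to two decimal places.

c_gold ≈ 4.03

At the golden rule, f'(k) = n + g + δ, so α·k^(α−1) = n + g + δ and k_gold = (α/(n + g + δ))^(1/(1−α)).
k_gold = (0.5/0.062)^(1/0.5) = 8.0645^2 ≈ 65.0362
c_gold = f(k_gold) − (n + g + δ)·k_gold = 8.0645 − 0.062×65.0362 ≈ 4.0323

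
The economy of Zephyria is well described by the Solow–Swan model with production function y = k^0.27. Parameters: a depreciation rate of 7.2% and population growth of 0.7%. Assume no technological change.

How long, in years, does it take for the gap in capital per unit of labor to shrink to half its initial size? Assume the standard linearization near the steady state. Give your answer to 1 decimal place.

t_½ ≈ 12.0 years

Near the steady state the convergence rate is λ = (1 − α)(n + δ).
λ = (1 − 0.27) × 0.079 = 0.73 × 0.079 = 0.05767
Half-life = ln 2 / λ = 0.6931 / 0.05767 ≈ 12.02 years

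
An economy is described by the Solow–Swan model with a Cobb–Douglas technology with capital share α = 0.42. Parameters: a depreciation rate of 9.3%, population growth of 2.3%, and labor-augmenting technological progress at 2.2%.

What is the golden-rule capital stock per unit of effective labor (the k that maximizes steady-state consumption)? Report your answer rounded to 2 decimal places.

k_gold ≈ 6.81

The golden rule sets f'(k) = n + g + δ, i.e. α·k^(α−1) = n + g + δ.
So k^(1−α) = α / (n + g + δ) = 0.42 / 0.138 = 3.0435.
k_gold = 3.0435^(1/0.58) ≈ 6.8140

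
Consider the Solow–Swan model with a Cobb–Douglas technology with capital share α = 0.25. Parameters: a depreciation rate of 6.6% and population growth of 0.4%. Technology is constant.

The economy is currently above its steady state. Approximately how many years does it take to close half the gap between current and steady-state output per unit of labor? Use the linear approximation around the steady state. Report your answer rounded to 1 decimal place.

about 13.2 years

Near the steady state the convergence rate is λ = (1 − α)(n + δ).
λ = (1 − 0.25) × 0.070 = 0.75 × 0.070 = 0.0525
Half-life = ln 2 / λ = 0.6931 / 0.0525 ≈ 13.20 years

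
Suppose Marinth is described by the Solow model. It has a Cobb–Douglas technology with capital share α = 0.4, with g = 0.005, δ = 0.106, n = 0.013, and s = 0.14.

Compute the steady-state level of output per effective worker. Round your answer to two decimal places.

At the steady state, Δk = 0, so s·k^α = (n + g + δ)·k.
Dividing both sides by k: k^(1−α) = s / (n + g + δ).
k^0.6 = 0.14 / (0.013 + 0.005 + 0.106) = 0.14 / 0.124 = 1.1290
k* = 1.1290^(1/0.6) ≈ 1.2241
y* = (k*)^α = 1.2241^0.4 ≈ 1.0842

y* ≈ 1.08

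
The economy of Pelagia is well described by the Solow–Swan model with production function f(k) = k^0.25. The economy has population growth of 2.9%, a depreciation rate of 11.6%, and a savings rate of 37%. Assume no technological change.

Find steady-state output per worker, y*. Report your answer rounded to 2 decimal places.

y* ≈ 1.37

In steady state, investment equals break-even investment: s·k^α = (n + δ)·k.
Dividing both sides by k: k^(1−α) = s / (n + δ).
k^0.75 = 0.37 / (0.029 + 0.116) = 0.37 / 0.145 = 2.5517
k* = 2.5517^(1/0.75) ≈ 3.4869
y* = (k*)^α = 3.4869^0.25 ≈ 1.3665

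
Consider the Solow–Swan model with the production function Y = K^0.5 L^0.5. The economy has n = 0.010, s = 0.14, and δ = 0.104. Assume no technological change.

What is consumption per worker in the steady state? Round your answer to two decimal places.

Steady state requires s·f(k) = (n + δ)·k, i.e. s·k^α = (n + δ)·k.
Rearranging, k^(1−α) = s / (n + δ).
k^0.5 = 0.14 / (0.010 + 0.104) = 0.14 / 0.114 = 1.2281
k* = 1.2281^(1/0.5) ≈ 1.5082
y* = (k*)^α = 1.5082^0.5 ≈ 1.2281
c* = (1 − s)·y* = (1 − 0.14) × 1.2281 ≈ 1.0562

c* = 1.06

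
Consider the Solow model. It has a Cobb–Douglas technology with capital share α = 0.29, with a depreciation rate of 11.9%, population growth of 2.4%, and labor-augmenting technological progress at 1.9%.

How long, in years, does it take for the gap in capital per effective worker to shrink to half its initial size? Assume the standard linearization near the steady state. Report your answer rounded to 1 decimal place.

Near the steady state the convergence rate is λ = (1 − α)(n + g + δ).
λ = (1 − 0.29) × 0.162 = 0.71 × 0.162 = 0.11502
Half-life = ln 2 / λ = 0.6931 / 0.11502 ≈ 6.03 years

half-life ≈ 6.0 years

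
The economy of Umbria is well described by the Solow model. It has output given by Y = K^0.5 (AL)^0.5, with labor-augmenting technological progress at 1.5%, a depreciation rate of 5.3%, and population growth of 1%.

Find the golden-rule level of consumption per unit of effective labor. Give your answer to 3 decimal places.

At the golden rule, f'(k) = n + g + δ, so α·k^(α−1) = n + g + δ and k_gold = (α/(n + g + δ))^(1/(1−α)).
k_gold = (0.5/0.078)^(1/0.5) = 6.4103^2 ≈ 41.0919
c_gold = f(k_gold) − (n + g + δ)·k_gold = 6.4103 − 0.078×41.0919 ≈ 3.2051

c_gold ≈ 3.205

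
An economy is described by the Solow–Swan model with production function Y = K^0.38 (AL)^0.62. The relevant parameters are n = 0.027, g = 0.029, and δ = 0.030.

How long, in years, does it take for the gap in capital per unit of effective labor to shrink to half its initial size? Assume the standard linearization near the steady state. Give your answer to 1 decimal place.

t_½ ≈ 13.0 years

Near the steady state the convergence rate is λ = (1 − α)(n + g + δ).
λ = (1 − 0.38) × 0.086 = 0.62 × 0.086 = 0.05332
Half-life = ln 2 / λ = 0.6931 / 0.05332 ≈ 13.00 years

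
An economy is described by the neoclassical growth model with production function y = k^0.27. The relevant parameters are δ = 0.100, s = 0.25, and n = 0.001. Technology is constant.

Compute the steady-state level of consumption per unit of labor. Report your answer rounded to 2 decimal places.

Steady state requires s·f(k) = (n + δ)·k, i.e. s·k^α = (n + δ)·k.
Rearranging, k^(1−α) = s / (n + δ).
k^0.73 = 0.25 / (0.001 + 0.100) = 0.25 / 0.101 = 2.4752
k* = 2.4752^(1/0.73) ≈ 3.4609
y* = (k*)^α = 3.4609^0.27 ≈ 1.3982
c* = (1 − s)·y* = (1 − 0.25) × 1.3982 ≈ 1.0487

c* ≈ 1.05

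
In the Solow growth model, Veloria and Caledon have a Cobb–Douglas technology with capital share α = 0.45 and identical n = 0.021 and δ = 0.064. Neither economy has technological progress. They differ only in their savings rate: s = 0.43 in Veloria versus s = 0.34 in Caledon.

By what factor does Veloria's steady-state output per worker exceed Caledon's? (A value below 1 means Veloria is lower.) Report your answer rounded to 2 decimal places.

Steady-state y* = [s/(n + δ)]^(α/(1−α)), so the ratio is [ (s_V/(n + δ)_V) / (s_C/(n + δ)_C) ]^0.8182.
s_V/(n + δ)_V = 0.43/0.085 = 5.0588; s_C/(n + δ)_C = 0.34/0.085 = 4.0000.
Ratio = (5.0588/4.0000)^0.8182 = 1.2647^0.8182 ≈ 1.2118

y*_V / y*_C ≈ 1.21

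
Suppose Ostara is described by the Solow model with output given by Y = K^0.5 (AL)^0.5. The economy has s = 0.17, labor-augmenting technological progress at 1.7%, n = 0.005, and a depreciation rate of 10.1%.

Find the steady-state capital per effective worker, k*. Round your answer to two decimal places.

k* = 1.91

Steady state requires s·f(k) = (n + g + δ)·k, i.e. s·k^α = (n + g + δ)·k.
Rearranging, k^(1−α) = s / (n + g + δ).
k^0.5 = 0.17 / (0.005 + 0.017 + 0.101) = 0.17 / 0.123 = 1.3821
k* = 1.3821^(1/0.5) ≈ 1.9102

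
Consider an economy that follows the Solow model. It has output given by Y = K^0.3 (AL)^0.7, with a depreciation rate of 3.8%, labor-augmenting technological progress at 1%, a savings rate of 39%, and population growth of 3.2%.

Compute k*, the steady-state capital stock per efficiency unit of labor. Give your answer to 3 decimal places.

At the steady state, Δk = 0, so s·k^α = (n + g + δ)·k.
Dividing both sides by k: k^(1−α) = s / (n + g + δ).
k^0.7 = 0.39 / (0.032 + 0.010 + 0.038) = 0.39 / 0.080 = 4.8750
k* = 4.8750^(1/0.7) ≈ 9.6122

k* = 9.612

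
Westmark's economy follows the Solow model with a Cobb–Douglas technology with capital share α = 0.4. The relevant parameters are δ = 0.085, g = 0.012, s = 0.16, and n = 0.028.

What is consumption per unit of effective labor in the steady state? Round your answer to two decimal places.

c* ≈ 0.99

Steady state requires s·f(k) = (n + g + δ)·k, i.e. s·k^α = (n + g + δ)·k.
Rearranging, k^(1−α) = s / (n + g + δ).
k^0.6 = 0.16 / (0.028 + 0.012 + 0.085) = 0.16 / 0.125 = 1.2800
k* = 1.2800^(1/0.6) ≈ 1.5090
y* = (k*)^α = 1.5090^0.4 ≈ 1.1789
c* = (1 − s)·y* = (1 − 0.16) × 1.1789 ≈ 0.9903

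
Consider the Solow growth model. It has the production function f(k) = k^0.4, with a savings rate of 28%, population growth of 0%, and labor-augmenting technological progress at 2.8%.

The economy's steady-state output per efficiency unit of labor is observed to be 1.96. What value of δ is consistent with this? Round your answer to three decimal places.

δ ≈ 0.074

In steady state, investment equals break-even investment: s·k^α = (n + g + δ)·k.
Since y* = [s/(n + g + δ)]^(α/(1−α)), we have s/(n + g + δ) = (y*)^((1−α)/α) = 1.96^1.5 = 2.7440.
Therefore n + g + δ = s / 2.7440 = 0.28 / 2.7440 = 0.1020, so δ = 0.1020 − 0.028 = 0.0740.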